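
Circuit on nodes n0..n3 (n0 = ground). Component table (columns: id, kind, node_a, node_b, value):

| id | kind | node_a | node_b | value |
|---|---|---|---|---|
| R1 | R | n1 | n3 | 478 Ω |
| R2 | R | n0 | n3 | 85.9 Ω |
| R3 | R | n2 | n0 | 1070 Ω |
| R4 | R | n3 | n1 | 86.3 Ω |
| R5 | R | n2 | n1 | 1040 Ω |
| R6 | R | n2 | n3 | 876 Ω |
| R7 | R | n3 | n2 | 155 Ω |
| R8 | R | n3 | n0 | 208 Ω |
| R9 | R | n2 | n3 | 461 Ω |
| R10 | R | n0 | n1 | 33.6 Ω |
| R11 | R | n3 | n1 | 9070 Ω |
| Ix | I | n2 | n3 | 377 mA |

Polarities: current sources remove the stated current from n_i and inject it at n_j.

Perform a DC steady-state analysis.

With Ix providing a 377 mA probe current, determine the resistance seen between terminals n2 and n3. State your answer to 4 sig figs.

Element admittances at DC:
  Y(R1) = 0.002092 S between n1,n3
  Y(R2) = 0.01164 S between n0,n3
  Y(R3) = 0.0009346 S between n2,n0
  Y(R4) = 0.01159 S between n3,n1
  Y(R5) = 0.0009615 S between n2,n1
  Y(R6) = 0.001142 S between n2,n3
  Y(R7) = 0.006452 S between n3,n2
  Y(R8) = 0.004808 S between n3,n0
  Y(R9) = 0.002169 S between n2,n3
  Y(R10) = 0.02976 S between n0,n1
  Y(R11) = 0.0001103 S between n3,n1
  Ix: injects 0.377 A into n3 (from n2)
Assemble and solve the 3×3 MNA system:
  V(n1)=-0.07885  V(n2)=-30.76  V(n3)=1.890

R_eq = 86.61 Ω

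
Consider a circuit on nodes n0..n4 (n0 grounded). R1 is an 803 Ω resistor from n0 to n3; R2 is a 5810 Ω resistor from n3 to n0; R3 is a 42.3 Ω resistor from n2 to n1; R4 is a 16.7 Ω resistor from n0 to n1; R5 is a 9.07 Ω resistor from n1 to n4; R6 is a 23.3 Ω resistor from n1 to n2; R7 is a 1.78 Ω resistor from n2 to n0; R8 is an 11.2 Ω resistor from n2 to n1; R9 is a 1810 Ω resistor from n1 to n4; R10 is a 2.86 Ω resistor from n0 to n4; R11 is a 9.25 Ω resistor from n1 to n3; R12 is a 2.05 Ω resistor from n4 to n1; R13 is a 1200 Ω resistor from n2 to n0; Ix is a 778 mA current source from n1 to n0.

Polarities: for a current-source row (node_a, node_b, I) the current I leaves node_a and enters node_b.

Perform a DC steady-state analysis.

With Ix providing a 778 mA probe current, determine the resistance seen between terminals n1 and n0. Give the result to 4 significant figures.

R_eq = 2.475 Ω

Element admittances at DC:
  Y(R1) = 0.001245 S between n0,n3
  Y(R2) = 0.0001721 S between n3,n0
  Y(R3) = 0.02364 S between n2,n1
  Y(R4) = 0.05988 S between n0,n1
  Y(R5) = 0.1103 S between n1,n4
  Y(R6) = 0.04292 S between n1,n2
  Y(R7) = 0.5618 S between n2,n0
  Y(R8) = 0.08929 S between n2,n1
  Y(R9) = 0.0005525 S between n1,n4
  Y(R10) = 0.3497 S between n0,n4
  Y(R11) = 0.1081 S between n1,n3
  Y(R12) = 0.4878 S between n4,n1
  Y(R13) = 0.0008333 S between n2,n0
  Ix: injects 0.778 A into n0 (from n1)
Assemble and solve the 4×4 MNA system:
  V(n1)=-1.926  V(n2)=-0.4177  V(n3)=-1.901  V(n4)=-1.216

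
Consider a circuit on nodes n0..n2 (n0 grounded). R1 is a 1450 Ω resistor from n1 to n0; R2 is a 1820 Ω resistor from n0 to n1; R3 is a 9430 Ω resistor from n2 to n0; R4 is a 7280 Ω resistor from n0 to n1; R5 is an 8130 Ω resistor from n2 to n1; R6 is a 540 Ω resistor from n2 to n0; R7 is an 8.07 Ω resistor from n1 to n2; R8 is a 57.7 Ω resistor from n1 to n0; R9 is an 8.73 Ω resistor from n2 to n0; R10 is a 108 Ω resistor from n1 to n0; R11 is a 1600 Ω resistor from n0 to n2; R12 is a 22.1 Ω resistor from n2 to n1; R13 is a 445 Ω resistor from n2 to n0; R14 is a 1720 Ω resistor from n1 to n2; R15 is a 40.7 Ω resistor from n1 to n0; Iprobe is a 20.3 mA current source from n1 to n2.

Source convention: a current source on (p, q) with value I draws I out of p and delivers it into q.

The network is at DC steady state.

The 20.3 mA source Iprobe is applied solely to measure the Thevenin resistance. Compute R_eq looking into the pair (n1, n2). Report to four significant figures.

R_eq = 4.846 Ω

Element admittances at DC:
  Y(R1) = 0.0006897 S between n1,n0
  Y(R2) = 0.0005495 S between n0,n1
  Y(R3) = 0.0001060 S between n2,n0
  Y(R4) = 0.0001374 S between n0,n1
  Y(R5) = 0.0001230 S between n2,n1
  Y(R6) = 0.001852 S between n2,n0
  Y(R7) = 0.1239 S between n1,n2
  Y(R8) = 0.01733 S between n1,n0
  Y(R9) = 0.1145 S between n2,n0
  Y(R10) = 0.009259 S between n1,n0
  Y(R11) = 0.0006250 S between n0,n2
  Y(R12) = 0.04525 S between n2,n1
  Y(R13) = 0.002247 S between n2,n0
  Y(R14) = 0.0005814 S between n1,n2
  Y(R15) = 0.02457 S between n1,n0
  Iprobe: injects 0.0203 A into n2 (from n1)
Assemble and solve the 2×2 MNA system:
  V(n1)=-0.06831  V(n2)=0.03006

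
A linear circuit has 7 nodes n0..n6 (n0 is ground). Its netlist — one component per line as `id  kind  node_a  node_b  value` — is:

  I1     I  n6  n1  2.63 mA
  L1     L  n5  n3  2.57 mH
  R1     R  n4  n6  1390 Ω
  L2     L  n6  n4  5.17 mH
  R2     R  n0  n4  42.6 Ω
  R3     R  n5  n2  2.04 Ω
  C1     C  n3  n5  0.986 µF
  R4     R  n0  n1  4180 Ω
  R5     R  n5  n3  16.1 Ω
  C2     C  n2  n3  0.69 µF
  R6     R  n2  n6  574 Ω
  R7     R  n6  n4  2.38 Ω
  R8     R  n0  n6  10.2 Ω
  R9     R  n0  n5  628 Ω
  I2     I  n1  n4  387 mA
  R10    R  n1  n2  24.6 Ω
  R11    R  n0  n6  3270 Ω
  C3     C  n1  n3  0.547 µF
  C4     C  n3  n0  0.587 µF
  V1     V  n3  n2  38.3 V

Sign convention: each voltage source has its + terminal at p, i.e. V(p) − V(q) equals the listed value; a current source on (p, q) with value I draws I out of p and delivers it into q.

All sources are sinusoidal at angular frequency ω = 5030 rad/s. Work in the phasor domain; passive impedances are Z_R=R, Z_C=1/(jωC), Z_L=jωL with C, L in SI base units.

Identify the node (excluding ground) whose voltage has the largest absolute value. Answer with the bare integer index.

1

Element admittances at ω=5030 rad/s:
  I1: injects 0.00263 A into n1 (from n6)
  Y(L1) = 0.000-0.07736j S between n5,n3
  Y(R1) = 0.0007194+0.000j S between n4,n6
  Y(L2) = 0.000-0.03845j S between n6,n4
  Y(R2) = 0.02347+0.000j S between n0,n4
  Y(R3) = 0.4902+0.000j S between n5,n2
  Y(C1) = 0.000+0.004960j S between n3,n5
  Y(R4) = 0.0002392+0.000j S between n0,n1
  Y(R5) = 0.06211+0.000j S between n5,n3
  Y(C2) = 0.000+0.003471j S between n2,n3
  Y(R6) = 0.001742+0.000j S between n2,n6
  Y(R7) = 0.4202+0.000j S between n6,n4
  Y(R8) = 0.09804+0.000j S between n0,n6
  Y(R9) = 0.001592+0.000j S between n0,n5
  I2: injects 0.387 A into n4 (from n1)
  Y(R10) = 0.04065+0.000j S between n1,n2
  Y(R11) = 0.0003058+0.000j S between n0,n6
  Y(C3) = 0.000+0.002751j S between n1,n3
  Y(C4) = 0.000+0.002953j S between n3,n0
  V1: constraint V(n3)−V(n2) = 38.3
Assemble and solve the 7×7 MNA system:
  V(n1)=-87.67+38.55j  V(n2)=-78.93+35.59j  V(n3)=-40.63+35.59j  V(n4)=2.621+0.5346j  V(n5)=-73.83+31.15j  V(n6)=1.852+0.4941j
  i(V1)=-2.287+1.985j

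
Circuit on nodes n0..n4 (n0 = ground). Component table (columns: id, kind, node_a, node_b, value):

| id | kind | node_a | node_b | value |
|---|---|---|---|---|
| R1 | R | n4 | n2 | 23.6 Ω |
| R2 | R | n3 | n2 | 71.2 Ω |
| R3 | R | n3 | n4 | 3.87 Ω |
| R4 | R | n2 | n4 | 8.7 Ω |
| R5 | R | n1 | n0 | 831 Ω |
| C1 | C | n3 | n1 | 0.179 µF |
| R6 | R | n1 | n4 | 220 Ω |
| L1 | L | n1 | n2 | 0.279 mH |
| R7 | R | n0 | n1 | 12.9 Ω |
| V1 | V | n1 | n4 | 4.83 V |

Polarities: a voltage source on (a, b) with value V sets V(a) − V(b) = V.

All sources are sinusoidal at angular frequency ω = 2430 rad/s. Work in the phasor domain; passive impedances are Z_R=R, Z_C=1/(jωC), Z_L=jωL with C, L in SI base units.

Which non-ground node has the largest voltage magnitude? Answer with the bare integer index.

MNA unknowns: 4 node voltages V₁..V_4 plus 1 source current (V1)
R1: Y=0.04237+0.000j on G[4,2]
R2: Y=0.01404+0.000j on G[3,2]
R3: Y=0.2584+0.000j on G[3,4]
R4: Y=0.1149+0.000j on G[2,4]
R5: Y=0.001203+0.000j on G[1,0]
C1: Y=0.000+0.0004350j on G[3,1]
R6: Y=0.004545+0.000j on G[1,4]
L1: Y=0.000-1.475j on G[1,2]
R7: Y=0.07752+0.000j on G[0,1]
V1: row V1−V4=4.83, i_V1 at 1,4
solve → V1=0.000+0.000j, V2=-0.06386-0.5514j, V3=-4.584-0.02111j, V4=-4.830+0.000j
aux → i_V1=-0.8352+0.09219j

4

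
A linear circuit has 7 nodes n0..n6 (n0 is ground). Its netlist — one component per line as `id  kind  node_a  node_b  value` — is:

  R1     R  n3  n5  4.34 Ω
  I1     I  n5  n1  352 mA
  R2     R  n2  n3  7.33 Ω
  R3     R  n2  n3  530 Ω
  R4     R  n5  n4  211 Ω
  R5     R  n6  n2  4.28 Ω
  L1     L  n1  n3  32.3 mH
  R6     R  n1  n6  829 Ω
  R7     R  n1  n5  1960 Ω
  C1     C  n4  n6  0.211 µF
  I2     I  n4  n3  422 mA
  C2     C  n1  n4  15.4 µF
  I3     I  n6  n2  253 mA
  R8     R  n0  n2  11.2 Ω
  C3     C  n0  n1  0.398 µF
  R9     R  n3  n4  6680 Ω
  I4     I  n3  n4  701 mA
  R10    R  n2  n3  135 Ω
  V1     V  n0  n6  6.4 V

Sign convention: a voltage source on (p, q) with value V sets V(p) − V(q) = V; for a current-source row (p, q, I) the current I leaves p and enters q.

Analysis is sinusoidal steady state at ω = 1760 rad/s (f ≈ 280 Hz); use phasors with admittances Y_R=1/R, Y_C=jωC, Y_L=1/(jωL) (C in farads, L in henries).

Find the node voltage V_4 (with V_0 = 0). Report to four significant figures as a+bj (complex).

Apply KCL at each of the 6 non-ground nodes and solve the resulting linear system.
Node n1: branches {I1, L1, R6, R7, C2, C3} → V_1 = 6.921+33.95j
Node n2: branches {R2, R3, R5, I3, R8, R10} → V_2 = -3.795-0.1519j
Node n3: branches {R1, R2, R3, L1, I2, R9, I4, R10} → V_3 = -3.679-0.4886j
Node n4: branches {R4, C1, I2, C2, R9, I4} → V_4 = 2.369+24.65j
Node n5: branches {R1, I1, R4, R7} → V_5 = -5.028+0.09145j
Node n6: branches {R5, R6, C1, I3, V1} → V_6 = -6.400+0.000j
Source currents: i(V1)=-0.3626-0.008716j

2.369+24.65j V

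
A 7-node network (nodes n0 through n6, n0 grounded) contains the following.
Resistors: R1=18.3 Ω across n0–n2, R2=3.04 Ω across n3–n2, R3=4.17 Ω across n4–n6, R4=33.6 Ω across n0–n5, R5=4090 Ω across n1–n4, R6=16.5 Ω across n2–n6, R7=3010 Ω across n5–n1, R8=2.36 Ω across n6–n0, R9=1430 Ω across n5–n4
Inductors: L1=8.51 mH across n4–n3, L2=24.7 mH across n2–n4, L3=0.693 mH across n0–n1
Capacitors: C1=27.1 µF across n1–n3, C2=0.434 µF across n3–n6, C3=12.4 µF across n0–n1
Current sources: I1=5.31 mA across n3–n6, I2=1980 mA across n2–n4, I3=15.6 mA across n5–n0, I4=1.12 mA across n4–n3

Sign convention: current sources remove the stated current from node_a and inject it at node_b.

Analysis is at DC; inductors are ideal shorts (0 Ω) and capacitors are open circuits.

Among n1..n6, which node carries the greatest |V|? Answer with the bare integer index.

Apply KCL at each of the 6 non-ground nodes and solve the resulting linear system.
Node n1: branches {C1, R5, L3, R7, C3} → V_1 = 0.000
Node n2: branches {R1, R2, R6, L2, I2} → V_2 = -0.01496
Node n3: branches {R2, L1, C1, I1, C2, I4} → V_3 = -0.01496
Node n4: branches {R3, L1, R5, L2, I2, R9, I4} → V_4 = -0.01496
Node n5: branches {R4, I3, R7, R9} → V_5 = -0.5069
Node n6: branches {R3, I1, C2, R6, R8} → V_6 = 0.001126
Source currents: i(L1)=0.004190, i(L2)=-1.978, i(L3)=0.0001721

5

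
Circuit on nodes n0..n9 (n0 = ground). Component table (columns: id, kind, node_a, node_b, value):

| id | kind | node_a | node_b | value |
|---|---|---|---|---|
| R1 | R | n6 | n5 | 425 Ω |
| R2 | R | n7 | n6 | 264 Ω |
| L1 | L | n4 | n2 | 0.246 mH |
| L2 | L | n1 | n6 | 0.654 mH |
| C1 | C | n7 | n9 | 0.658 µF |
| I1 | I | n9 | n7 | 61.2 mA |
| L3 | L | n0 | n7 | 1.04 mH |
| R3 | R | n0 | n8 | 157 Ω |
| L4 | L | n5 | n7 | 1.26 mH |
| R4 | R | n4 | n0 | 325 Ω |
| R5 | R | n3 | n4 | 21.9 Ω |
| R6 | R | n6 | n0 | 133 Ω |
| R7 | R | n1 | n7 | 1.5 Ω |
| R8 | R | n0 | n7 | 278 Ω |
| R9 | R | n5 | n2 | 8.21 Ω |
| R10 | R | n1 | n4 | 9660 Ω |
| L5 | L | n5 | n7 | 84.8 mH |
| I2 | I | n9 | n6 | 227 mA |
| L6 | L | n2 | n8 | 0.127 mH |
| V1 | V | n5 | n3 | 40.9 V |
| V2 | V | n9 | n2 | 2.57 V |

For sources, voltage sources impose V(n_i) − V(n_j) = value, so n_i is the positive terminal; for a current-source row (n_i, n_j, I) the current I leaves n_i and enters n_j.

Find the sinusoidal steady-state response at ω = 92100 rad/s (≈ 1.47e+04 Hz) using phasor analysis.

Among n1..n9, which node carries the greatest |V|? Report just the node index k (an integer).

3

MNA unknowns: 9 node voltages V₁..V_9 plus 2 source currents (V1, V2)
R1: Y=0.002353+0.000j on G[6,5]
R2: Y=0.003788+0.000j on G[7,6]
L1: Y=0.000-0.04414j on G[4,2]
L2: Y=0.000-0.01660j on G[1,6]
C1: Y=0.000+0.06060j on G[7,9]
I1: z[9]−=0.0612, z[7]+=0.0612
L3: Y=0.000-0.01044j on G[0,7]
R3: Y=0.006369+0.000j on G[0,8]
L4: Y=0.000-0.008617j on G[5,7]
R4: Y=0.003077+0.000j on G[4,0]
R5: Y=0.04566+0.000j on G[3,4]
R6: Y=0.007519+0.000j on G[6,0]
R7: Y=0.6667+0.000j on G[1,7]
R8: Y=0.003597+0.000j on G[0,7]
R9: Y=0.1218+0.000j on G[5,2]
R10: Y=0.0001035+0.000j on G[1,4]
L5: Y=0.000-0.0001280j on G[5,7]
I2: z[9]−=0.227, z[6]+=0.227
L6: Y=0.000-0.08549j on G[2,8]
V1: row V5−V3=40.9, i_V1 at 5,3
V2: row V9−V2=2.57, i_V2 at 9,2
solve → V1=1.229-1.846j, V2=0.3105+2.241j, V3=-33.57-2.253j, V4=-14.97-15.92j, V5=7.329-2.253j, V6=7.579+6.862j, V7=1.015-1.685j, V8=0.4748+2.205j, V9=2.881+2.241j
aux → i_V1=-0.8493+0.6241j, i_V2=-0.05027-0.1131j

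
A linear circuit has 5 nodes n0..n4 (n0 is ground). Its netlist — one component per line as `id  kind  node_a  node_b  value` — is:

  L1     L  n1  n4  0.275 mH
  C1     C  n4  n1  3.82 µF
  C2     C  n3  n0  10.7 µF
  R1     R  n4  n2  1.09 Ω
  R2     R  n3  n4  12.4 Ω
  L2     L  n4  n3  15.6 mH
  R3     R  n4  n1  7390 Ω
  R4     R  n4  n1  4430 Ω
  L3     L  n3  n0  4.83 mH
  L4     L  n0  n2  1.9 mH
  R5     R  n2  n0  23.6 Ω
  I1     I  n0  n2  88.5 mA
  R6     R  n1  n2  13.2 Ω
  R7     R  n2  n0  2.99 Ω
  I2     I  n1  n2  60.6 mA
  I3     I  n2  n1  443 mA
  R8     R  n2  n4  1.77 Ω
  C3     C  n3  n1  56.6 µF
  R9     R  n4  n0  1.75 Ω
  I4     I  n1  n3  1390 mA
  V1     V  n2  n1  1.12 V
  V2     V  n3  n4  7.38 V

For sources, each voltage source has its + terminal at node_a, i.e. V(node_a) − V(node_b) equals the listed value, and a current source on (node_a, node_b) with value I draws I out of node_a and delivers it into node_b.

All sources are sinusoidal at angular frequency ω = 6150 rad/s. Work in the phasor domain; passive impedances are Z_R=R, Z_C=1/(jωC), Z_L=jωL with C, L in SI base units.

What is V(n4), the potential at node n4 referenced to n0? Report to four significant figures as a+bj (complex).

0.4031-0.8211j V

Element admittances at ω=6150 rad/s:
  Y(L1) = 0.000-0.5913j S between n1,n4
  Y(C1) = 0.000+0.02349j S between n4,n1
  Y(C2) = 0.000+0.06580j S between n3,n0
  Y(R1) = 0.9174+0.000j S between n4,n2
  Y(R2) = 0.08065+0.000j S between n3,n4
  Y(L2) = 0.000-0.01042j S between n4,n3
  Y(R3) = 0.0001353+0.000j S between n4,n1
  Y(R4) = 0.0002257+0.000j S between n4,n1
  Y(L3) = 0.000-0.03366j S between n3,n0
  Y(L4) = 0.000-0.08558j S between n0,n2
  Y(R5) = 0.04237+0.000j S between n2,n0
  I1: injects 0.0885 A into n2 (from n0)
  Y(R6) = 0.07576+0.000j S between n1,n2
  Y(R7) = 0.3344+0.000j S between n2,n0
  I2: injects 0.0606 A into n2 (from n1)
  I3: injects 0.443 A into n1 (from n2)
  Y(R8) = 0.5650+0.000j S between n2,n4
  Y(C3) = 0.000+0.3481j S between n3,n1
  Y(R9) = 0.5714+0.000j S between n4,n0
  I4: injects 1.39 A into n3 (from n1)
  V1: constraint V(n2)−V(n1) = 1.12
  V2: constraint V(n3)−V(n4) = 7.38
Assemble and solve the 6×6 MNA system:
  V(n1)=-1.670+0.4564j  V(n2)=-0.5502+0.4564j  V(n3)=7.783-0.8211j  V(n4)=0.4031-0.8211j
  i(V1)=1.203-2.113j  i(V2)=0.3237-3.464j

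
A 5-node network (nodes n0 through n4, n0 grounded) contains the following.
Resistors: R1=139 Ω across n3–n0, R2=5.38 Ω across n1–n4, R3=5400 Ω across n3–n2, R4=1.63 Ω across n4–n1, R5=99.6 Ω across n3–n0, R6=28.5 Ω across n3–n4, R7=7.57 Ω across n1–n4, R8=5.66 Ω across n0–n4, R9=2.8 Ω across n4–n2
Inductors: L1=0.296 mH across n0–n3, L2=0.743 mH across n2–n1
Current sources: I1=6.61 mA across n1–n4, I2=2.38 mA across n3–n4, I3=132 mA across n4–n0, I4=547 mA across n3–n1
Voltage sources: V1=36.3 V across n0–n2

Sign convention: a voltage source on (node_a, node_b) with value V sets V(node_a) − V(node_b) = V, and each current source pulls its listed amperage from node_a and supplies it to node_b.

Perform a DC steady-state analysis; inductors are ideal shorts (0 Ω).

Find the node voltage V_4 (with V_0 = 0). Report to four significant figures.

MNA unknowns: 4 node voltages V₁..V_4 plus 3 source currents (L1, L2, V1)
R1: Y=0.007194 on G[3,0]
R2: Y=0.1859 on G[1,4]
R3: Y=0.0001852 on G[3,2]
R4: Y=0.6135 on G[4,1]
L1: row V0−V3=0, i_L1 at 0,3
I1: z[1]−=0.00661, z[4]+=0.00661
R5: Y=0.01004 on G[3,0]
L2: row V2−V1=0, i_L2 at 2,1
R6: Y=0.03509 on G[3,4]
I2: z[3]−=0.00238, z[4]+=0.00238
I3: z[4]−=0.132, z[0]+=0.132
R7: Y=0.1321 on G[1,4]
R8: Y=0.1767 on G[0,4]
R9: Y=0.3571 on G[4,2]
I4: z[3]−=0.547, z[1]+=0.547
V1: row V0−V2=36.3, i_V1 at 0,2
solve → V1=-36.30, V2=-36.30, V3=0.000, V4=-31.26
aux → i_L1=1.653, i_L2=-5.236, i_V1=-7.044

-31.26 V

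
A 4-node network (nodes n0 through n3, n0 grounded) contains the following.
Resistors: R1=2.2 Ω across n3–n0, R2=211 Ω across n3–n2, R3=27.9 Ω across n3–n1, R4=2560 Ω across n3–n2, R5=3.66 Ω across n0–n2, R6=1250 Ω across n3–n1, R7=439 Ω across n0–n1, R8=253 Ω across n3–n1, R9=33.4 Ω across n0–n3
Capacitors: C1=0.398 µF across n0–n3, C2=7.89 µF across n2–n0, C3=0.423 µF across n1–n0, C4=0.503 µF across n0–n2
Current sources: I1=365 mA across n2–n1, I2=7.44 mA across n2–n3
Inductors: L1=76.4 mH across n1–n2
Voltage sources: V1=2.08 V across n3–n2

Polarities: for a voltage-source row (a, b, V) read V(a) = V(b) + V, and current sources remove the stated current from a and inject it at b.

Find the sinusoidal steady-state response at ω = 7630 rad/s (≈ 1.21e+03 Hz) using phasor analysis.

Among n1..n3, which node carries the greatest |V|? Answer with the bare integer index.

1

Element admittances at ω=7630 rad/s:
  Y(R1) = 0.4545+0.000j S between n3,n0
  Y(C1) = 0.000+0.003037j S between n0,n3
  Y(R2) = 0.004739+0.000j S between n3,n2
  I1: injects 0.365 A into n1 (from n2)
  Y(R3) = 0.03584+0.000j S between n3,n1
  Y(R4) = 0.0003906+0.000j S between n3,n2
  Y(C2) = 0.000+0.06020j S between n2,n0
  Y(C3) = 0.000+0.003227j S between n1,n0
  I2: injects 0.00744 A into n3 (from n2)
  Y(L1) = 0.000-0.001715j S between n1,n2
  Y(R5) = 0.2732+0.000j S between n0,n2
  Y(R6) = 0.0008000+0.000j S between n3,n1
  Y(C4) = 0.000+0.003838j S between n0,n2
  Y(R7) = 0.002278+0.000j S between n0,n1
  Y(R8) = 0.003953+0.000j S between n3,n1
  Y(R9) = 0.02994+0.000j S between n0,n3
  V1: constraint V(n3)−V(n2) = 2.08
Assemble and solve the 4×4 MNA system:
  V(n1)=9.199-0.2014j  V(n2)=-1.352+0.07277j  V(n3)=0.7280+0.07277j
  i(V1)=-0.01183-0.04860j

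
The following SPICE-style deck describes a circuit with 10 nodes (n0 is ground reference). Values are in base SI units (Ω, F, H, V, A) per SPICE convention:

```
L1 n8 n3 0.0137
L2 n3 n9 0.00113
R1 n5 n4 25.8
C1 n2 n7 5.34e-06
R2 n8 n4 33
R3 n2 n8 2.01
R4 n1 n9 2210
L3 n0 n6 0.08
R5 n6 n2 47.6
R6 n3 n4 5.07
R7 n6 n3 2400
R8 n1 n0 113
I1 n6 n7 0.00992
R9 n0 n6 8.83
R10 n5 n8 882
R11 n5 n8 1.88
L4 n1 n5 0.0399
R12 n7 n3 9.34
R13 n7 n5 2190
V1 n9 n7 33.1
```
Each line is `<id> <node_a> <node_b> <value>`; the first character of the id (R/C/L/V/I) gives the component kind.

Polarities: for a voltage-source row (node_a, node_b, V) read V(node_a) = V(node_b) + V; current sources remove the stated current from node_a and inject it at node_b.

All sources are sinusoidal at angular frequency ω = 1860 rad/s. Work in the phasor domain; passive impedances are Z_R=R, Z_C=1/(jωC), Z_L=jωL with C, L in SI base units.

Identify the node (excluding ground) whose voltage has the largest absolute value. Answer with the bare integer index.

Element admittances at ω=1860 rad/s:
  Y(L1) = 0.000-0.03924j S between n8,n3
  Y(L2) = 0.000-0.4758j S between n3,n9
  Y(R1) = 0.03876+0.000j S between n5,n4
  Y(C1) = 0.000+0.009932j S between n2,n7
  Y(R2) = 0.03030+0.000j S between n8,n4
  Y(R3) = 0.4975+0.000j S between n2,n8
  Y(R4) = 0.0004525+0.000j S between n1,n9
  Y(L3) = 0.000-0.006720j S between n0,n6
  Y(R5) = 0.02101+0.000j S between n6,n2
  Y(R6) = 0.1972+0.000j S between n3,n4
  Y(R7) = 0.0004167+0.000j S between n6,n3
  Y(R8) = 0.008850+0.000j S between n1,n0
  I1: injects 0.00992 A into n7 (from n6)
  Y(R9) = 0.1133+0.000j S between n0,n6
  Y(R10) = 0.001134+0.000j S between n5,n8
  Y(R11) = 0.5319+0.000j S between n5,n8
  Y(L4) = 0.000-0.01347j S between n1,n5
  Y(R12) = 0.1071+0.000j S between n7,n3
  Y(R13) = 0.0004566+0.000j S between n7,n5
  V1: constraint V(n9)−V(n7) = 33.1
Assemble and solve the 10×10 MNA system:
  V(n1)=0.3416+0.4004j  V(n2)=0.3126-0.3164j  V(n3)=-0.4832+5.765j  V(n4)=-0.2151+4.397j  V(n5)=0.5124+0.6176j  V(n6)=-0.02475-0.03276j  V(n7)=-32.55+13.32j  V(n8)=0.5991+0.3276j  V(n9)=0.5548+13.32j
  i(V1)=-3.593+0.4880j

7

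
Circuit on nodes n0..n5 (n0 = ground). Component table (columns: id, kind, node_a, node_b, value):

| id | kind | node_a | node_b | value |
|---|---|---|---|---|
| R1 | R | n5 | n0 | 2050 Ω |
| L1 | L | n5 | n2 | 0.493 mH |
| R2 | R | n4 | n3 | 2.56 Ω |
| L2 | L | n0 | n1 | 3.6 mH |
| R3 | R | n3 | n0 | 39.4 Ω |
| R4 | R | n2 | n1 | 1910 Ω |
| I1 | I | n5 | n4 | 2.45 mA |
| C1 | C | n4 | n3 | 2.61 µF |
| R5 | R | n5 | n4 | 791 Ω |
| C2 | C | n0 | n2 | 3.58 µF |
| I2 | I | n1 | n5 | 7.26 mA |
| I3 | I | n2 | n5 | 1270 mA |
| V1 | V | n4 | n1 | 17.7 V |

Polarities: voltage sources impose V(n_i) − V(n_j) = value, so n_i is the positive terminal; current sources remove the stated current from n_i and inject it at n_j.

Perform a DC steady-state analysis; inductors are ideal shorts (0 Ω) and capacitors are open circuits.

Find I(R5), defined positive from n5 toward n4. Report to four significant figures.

-0.007273 A

MNA unknowns: 5 node voltages V₁..V_5 plus 3 source currents (L1, L2, V1)
R1: Y=0.0004878 on G[5,0]
L1: row V5−V2=0, i_L1 at 5,2
R2: Y=0.3906 on G[4,3]
L2: row V0−V1=0, i_L2 at 0,1
R3: Y=0.02538 on G[3,0]
R4: Y=0.0005236 on G[2,1]
I1: z[5]−=0.00245, z[4]+=0.00245
C1: Y=0.000 on G[4,3]
R5: Y=0.001264 on G[5,4]
C2: Y=0.000 on G[0,2]
I2: z[1]−=0.00726, z[5]+=0.00726
I3: z[2]−=1.27, z[5]+=1.27
V1: row V4−V1=17.7, i_V1 at 4,1
solve → V1=0.000, V2=11.95, V3=16.62, V4=17.70, V5=11.95
aux → i_L1=1.276, i_L2=0.4277, i_V1=-0.4267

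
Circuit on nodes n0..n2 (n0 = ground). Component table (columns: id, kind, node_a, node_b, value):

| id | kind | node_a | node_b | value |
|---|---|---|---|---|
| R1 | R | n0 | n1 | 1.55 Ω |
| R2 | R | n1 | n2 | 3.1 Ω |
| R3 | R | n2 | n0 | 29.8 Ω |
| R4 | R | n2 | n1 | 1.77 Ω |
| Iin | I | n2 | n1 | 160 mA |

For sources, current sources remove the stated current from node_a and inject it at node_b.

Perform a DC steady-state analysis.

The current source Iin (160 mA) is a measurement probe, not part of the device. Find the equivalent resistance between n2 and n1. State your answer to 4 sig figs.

Apply KCL at each of the 2 non-ground nodes and solve the resulting linear system.
Node n1: branches {R1, R2, R4, Iin} → V_1 = 0.008604
Node n2: branches {R2, R3, R4, Iin} → V_2 = -0.1654

R_eq = 1.088 Ω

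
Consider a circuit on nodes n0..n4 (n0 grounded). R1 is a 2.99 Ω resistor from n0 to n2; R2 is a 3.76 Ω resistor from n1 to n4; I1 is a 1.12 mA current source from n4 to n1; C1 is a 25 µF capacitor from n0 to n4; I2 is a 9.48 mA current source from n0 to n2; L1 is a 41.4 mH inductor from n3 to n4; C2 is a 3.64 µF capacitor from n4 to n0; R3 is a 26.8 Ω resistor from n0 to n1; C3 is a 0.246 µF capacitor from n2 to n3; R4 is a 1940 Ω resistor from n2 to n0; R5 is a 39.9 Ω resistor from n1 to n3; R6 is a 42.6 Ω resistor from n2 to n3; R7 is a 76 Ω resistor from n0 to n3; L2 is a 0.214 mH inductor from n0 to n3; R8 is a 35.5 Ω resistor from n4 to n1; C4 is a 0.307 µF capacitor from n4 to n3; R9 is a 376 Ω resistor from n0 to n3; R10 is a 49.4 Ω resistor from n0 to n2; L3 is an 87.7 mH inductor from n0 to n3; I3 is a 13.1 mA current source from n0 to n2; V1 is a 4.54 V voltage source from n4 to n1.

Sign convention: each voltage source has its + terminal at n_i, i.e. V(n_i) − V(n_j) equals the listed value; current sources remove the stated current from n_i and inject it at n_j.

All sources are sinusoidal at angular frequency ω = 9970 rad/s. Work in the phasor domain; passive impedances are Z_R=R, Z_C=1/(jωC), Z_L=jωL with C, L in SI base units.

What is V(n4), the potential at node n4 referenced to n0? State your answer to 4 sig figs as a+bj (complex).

MNA unknowns: 4 node voltages V₁..V_4 plus 1 source current (V1)
R1: Y=0.3344+0.000j on G[0,2]
R2: Y=0.2660+0.000j on G[1,4]
I1: z[4]−=0.00112, z[1]+=0.00112
C1: Y=0.000+0.2492j on G[0,4]
I2: z[0]−=0.00948, z[2]+=0.00948
L1: Y=0.000-0.002423j on G[3,4]
C2: Y=0.000+0.03629j on G[4,0]
R3: Y=0.03731+0.000j on G[0,1]
C3: Y=0.000+0.002453j on G[2,3]
R4: Y=0.0005155+0.000j on G[2,0]
R5: Y=0.02506+0.000j on G[1,3]
R6: Y=0.02347+0.000j on G[2,3]
R7: Y=0.01316+0.000j on G[0,3]
L2: Y=0.000-0.4687j on G[0,3]
R8: Y=0.02817+0.000j on G[4,1]
C4: Y=0.000+0.003061j on G[4,3]
R9: Y=0.002660+0.000j on G[0,3]
R10: Y=0.02024+0.000j on G[0,2]
L3: Y=0.000-0.001144j on G[0,3]
I3: z[0]−=0.0131, z[2]+=0.0131
V1: row V4−V1=4.54, i_V1 at 4,1
solve → V1=-4.353-0.9510j, V2=0.06223-0.01465j, V3=0.01925-0.2319j, V4=0.1870-0.9510j
aux → i_V1=-1.608-0.05351j

0.1870-0.9510j V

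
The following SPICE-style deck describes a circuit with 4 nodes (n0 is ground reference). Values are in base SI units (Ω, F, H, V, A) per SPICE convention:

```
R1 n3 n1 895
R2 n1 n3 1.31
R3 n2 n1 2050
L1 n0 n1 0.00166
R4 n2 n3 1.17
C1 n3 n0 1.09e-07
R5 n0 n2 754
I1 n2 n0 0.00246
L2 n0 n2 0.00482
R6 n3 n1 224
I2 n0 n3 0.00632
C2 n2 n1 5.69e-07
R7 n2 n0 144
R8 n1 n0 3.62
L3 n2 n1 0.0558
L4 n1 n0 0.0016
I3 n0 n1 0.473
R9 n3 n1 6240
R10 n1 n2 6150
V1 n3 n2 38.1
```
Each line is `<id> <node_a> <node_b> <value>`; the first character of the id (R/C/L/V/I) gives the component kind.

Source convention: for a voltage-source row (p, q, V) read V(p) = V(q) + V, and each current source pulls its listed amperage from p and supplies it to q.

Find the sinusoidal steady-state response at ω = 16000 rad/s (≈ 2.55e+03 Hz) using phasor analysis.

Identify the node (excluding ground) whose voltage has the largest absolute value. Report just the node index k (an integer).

2

Apply KCL at each of the 3 non-ground nodes and solve the resulting linear system.
Node n1: branches {R1, R2, R3, L1, R6, C2, R8, L3, L4, I3, R9, R10} → V_1 = 3.020-0.7808j
Node n2: branches {R3, R4, R5, I1, L2, C2, R7, L3, R10, V1} → V_2 = -34.66-0.9712j
Node n3: branches {R1, R2, R4, C1, R6, I2, R9, V1} → V_3 = 3.442-0.9712j
Source currents: i(V1)=-32.88+0.1404j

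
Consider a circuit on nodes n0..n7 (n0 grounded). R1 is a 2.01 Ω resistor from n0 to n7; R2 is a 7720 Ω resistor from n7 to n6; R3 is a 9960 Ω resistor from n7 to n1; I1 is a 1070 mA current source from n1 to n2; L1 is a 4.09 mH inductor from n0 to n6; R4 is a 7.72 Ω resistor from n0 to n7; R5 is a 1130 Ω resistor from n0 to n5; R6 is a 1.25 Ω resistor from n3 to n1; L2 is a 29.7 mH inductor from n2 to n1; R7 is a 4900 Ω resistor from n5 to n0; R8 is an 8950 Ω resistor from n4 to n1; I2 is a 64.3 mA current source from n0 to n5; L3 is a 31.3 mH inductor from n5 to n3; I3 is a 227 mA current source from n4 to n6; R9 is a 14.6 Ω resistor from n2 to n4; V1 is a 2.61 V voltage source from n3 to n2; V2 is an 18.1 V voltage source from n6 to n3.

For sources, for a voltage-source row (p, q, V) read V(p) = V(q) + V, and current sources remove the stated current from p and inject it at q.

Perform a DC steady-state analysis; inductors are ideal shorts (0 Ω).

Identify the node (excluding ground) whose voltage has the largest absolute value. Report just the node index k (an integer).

Apply KCL at each of the 7 non-ground nodes and solve the resulting linear system.
Node n1: branches {R3, I1, R6, L2, R8} → V_1 = -20.71
Node n2: branches {I1, L2, R9, V1} → V_2 = -20.71
Node n3: branches {R6, L3, V1, V2} → V_3 = -18.10
Node n4: branches {R8, I3, R9} → V_4 = -24.02
Node n5: branches {R5, R7, I2, L3} → V_5 = -18.10
Node n6: branches {R2, L1, I3, V2} → V_6 = 0.000
Node n7: branches {R1, R2, R3, R4} → V_7 = -0.003315
Source currents: i(L1)=-0.08609, i(L2)=-1.020, i(L3)=0.08401, i(V1)=-1.863, i(V2)=0.1409

4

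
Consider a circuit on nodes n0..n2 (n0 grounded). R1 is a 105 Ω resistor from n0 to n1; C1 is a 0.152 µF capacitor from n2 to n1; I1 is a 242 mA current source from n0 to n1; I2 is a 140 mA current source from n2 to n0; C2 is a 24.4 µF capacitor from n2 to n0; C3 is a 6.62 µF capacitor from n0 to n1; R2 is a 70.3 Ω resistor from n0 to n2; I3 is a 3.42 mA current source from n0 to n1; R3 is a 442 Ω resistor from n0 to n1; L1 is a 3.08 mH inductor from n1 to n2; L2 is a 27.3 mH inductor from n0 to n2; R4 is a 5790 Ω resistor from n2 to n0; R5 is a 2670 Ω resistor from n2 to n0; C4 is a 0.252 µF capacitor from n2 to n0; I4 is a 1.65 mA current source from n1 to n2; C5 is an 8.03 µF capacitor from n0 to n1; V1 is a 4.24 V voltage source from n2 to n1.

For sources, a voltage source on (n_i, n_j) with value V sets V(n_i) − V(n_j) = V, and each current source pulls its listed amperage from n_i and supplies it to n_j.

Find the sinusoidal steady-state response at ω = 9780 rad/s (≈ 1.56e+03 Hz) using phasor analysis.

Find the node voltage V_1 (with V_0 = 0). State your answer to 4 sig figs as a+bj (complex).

Apply KCL at each of the 2 non-ground nodes and solve the resulting linear system.
Node n1: branches {R1, C1, I1, C3, I3, R3, L1, I4, C5, V1} → V_1 = -2.623-0.2955j
Node n2: branches {C1, I2, C2, R2, L1, L2, R4, R5, C4, I4, V1} → V_2 = 1.617-0.2955j
Source currents: i(V1)=-0.2324-0.2449j

-2.623-0.2955j V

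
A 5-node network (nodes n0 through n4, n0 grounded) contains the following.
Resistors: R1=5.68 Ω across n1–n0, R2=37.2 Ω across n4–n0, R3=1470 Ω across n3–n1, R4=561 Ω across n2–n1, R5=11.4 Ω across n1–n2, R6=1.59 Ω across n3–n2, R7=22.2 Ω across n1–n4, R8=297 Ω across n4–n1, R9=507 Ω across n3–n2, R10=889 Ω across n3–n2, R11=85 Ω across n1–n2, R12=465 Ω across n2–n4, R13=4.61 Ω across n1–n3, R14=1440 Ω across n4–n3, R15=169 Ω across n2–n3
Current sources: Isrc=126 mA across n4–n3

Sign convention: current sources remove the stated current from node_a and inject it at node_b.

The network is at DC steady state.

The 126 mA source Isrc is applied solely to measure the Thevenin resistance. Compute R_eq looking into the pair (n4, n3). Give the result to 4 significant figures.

R_eq = 16.45 Ω

Apply KCL at each of the 4 non-ground nodes and solve the resulting linear system.
Node n1: branches {R1, R3, R4, R5, R7, R8, R11, R13} → V_1 = 0.2220
Node n2: branches {R4, R5, R6, R9, R10, R11, R12, R15} → V_2 = 0.5581
Node n3: branches {R3, R6, R9, R10, R13, R14, R15, Isrc} → V_3 = 0.6182
Node n4: branches {R2, R7, R8, R12, R14, Isrc} → V_4 = -1.454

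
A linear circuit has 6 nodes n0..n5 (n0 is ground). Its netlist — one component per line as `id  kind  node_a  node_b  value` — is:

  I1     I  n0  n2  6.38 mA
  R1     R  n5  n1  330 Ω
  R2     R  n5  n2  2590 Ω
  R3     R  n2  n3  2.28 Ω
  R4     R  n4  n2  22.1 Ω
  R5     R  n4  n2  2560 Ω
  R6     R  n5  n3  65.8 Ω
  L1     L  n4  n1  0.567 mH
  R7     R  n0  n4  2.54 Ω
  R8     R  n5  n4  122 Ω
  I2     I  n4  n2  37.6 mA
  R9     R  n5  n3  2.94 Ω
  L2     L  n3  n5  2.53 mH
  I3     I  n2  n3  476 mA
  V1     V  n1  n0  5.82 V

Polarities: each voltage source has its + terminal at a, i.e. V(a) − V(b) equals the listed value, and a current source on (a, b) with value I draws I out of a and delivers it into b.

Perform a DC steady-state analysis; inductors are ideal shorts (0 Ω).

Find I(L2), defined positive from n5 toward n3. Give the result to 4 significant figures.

-0.01848 A

Apply KCL at each of the 5 non-ground nodes and solve the resulting linear system.
Node n1: branches {R1, L1, V1} → V_1 = 5.820
Node n2: branches {I1, R2, R3, R4, R5, I2, I3} → V_2 = 6.387
Node n3: branches {R3, R6, R9, L2, I3} → V_3 = 7.431
Node n4: branches {R4, R5, L1, R7, R8, I2} → V_4 = 5.820
Node n5: branches {R1, R2, R6, R8, R9, L2} → V_5 = 7.431
Source currents: i(L1)=-2.290, i(L2)=0.01848, i(V1)=-2.285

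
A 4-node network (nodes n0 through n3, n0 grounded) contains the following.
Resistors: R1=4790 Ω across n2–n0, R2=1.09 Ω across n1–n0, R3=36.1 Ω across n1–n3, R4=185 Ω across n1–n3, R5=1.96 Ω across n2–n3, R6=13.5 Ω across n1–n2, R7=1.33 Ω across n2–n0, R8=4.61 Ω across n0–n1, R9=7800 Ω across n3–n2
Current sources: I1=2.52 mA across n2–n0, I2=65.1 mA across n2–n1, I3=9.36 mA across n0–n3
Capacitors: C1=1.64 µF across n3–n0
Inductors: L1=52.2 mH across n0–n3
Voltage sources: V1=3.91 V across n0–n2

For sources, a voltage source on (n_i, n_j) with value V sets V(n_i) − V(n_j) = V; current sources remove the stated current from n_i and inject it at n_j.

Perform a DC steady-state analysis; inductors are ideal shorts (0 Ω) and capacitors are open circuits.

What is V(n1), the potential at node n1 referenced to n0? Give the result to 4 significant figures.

MNA unknowns: 3 node voltages V₁..V_3 plus 2 source currents (L1, V1)
R1: Y=0.0002088 on G[2,0]
I1: z[2]−=0.00252, z[0]+=0.00252
C1: Y=0.000 on G[3,0]
R2: Y=0.9174 on G[1,0]
I2: z[2]−=0.0651, z[1]+=0.0651
R3: Y=0.02770 on G[1,3]
R4: Y=0.005405 on G[1,3]
R5: Y=0.5102 on G[2,3]
R6: Y=0.07407 on G[1,2]
R7: Y=0.7519 on G[2,0]
I3: z[0]−=0.00936, z[3]+=0.00936
R8: Y=0.2169 on G[0,1]
R9: Y=0.0001282 on G[3,2]
L1: row V0−V3=0, i_L1 at 0,3
V1: row V0−V2=3.91, i_V1 at 0,2
solve → V1=-0.1808, V2=-3.910, V3=0.000
aux → i_L1=1.992, i_V1=-5.145

-0.1808 V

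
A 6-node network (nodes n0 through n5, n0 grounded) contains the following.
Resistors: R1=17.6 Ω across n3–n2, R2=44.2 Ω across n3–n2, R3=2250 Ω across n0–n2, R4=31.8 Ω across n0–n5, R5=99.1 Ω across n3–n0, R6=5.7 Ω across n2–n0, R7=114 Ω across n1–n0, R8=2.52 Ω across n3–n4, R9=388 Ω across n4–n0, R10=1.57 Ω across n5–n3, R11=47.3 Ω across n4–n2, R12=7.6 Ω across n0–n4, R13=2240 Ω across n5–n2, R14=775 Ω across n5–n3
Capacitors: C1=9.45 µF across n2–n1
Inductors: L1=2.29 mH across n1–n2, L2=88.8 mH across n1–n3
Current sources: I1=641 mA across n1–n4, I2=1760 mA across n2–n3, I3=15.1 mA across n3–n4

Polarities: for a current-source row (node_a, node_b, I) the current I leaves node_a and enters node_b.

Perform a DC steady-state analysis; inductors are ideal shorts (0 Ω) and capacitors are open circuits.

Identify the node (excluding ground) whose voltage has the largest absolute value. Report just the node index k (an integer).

4

Element admittances at DC:
  Y(R1) = 0.05682 S between n3,n2
  Y(R2) = 0.02262 S between n3,n2
  Y(R3) = 0.0004444 S between n0,n2
  Y(R4) = 0.03145 S between n0,n5
  Y(R5) = 0.01009 S between n3,n0
  Y(R6) = 0.1754 S between n2,n0
  Y(R7) = 0.008772 S between n1,n0
  Y(R8) = 0.3968 S between n3,n4
  Y(R9) = 0.002577 S between n4,n0
  Y(C1) = 0.000 S between n2,n1
  Y(R10) = 0.6369 S between n5,n3
  Y(R11) = 0.02114 S between n4,n2
  L1: short n1↔n2 (DC inductor)
  I1: injects 0.641 A into n4 (from n1)
  I2: injects 1.76 A into n3 (from n2)
  L2: short n1↔n3 (DC inductor)
  Y(R12) = 0.1316 S between n0,n4
  Y(R13) = 0.0004464 S between n5,n2
  Y(R14) = 0.001290 S between n5,n3
  I3: injects 0.0151 A into n4 (from n3)
Assemble and solve the 7×7 MNA system:
  V(n1)=-0.4886  V(n2)=-0.4886  V(n3)=-0.4886  V(n4)=0.8184  V(n5)=-0.4657
  i(L1)=1.646  i(L2)=-2.283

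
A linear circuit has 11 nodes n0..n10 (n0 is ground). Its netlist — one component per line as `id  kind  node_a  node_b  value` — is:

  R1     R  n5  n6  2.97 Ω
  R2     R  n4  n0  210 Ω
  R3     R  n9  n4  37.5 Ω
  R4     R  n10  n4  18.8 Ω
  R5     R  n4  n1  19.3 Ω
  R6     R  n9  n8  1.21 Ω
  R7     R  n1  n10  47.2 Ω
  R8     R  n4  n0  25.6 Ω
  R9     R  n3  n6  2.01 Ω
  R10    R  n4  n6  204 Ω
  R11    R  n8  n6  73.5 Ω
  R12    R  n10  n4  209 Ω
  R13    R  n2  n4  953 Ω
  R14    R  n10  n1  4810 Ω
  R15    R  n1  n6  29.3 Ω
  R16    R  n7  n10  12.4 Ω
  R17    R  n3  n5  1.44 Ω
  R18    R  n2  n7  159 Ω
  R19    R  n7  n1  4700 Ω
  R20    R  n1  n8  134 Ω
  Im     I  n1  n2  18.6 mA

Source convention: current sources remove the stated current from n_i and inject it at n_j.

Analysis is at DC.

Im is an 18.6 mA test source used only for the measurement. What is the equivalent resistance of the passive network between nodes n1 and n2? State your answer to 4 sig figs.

R_eq = 161.5 Ω

MNA unknowns: 10 node voltages V₁..V_10
R1: Y=0.3367 on G[5,6]
R2: Y=0.004762 on G[4,0]
R3: Y=0.02667 on G[9,4]
R4: Y=0.05319 on G[10,4]
R5: Y=0.05181 on G[4,1]
R6: Y=0.8264 on G[9,8]
R7: Y=0.02119 on G[1,10]
R8: Y=0.03906 on G[4,0]
R9: Y=0.4975 on G[3,6]
R10: Y=0.004902 on G[4,6]
R11: Y=0.01361 on G[8,6]
R12: Y=0.004785 on G[10,4]
R13: Y=0.001049 on G[2,4]
R14: Y=0.0002079 on G[10,1]
R15: Y=0.03413 on G[1,6]
R16: Y=0.08065 on G[7,10]
R17: Y=0.6944 on G[3,5]
R18: Y=0.006289 on G[2,7]
R19: Y=0.0002128 on G[7,1]
R20: Y=0.007463 on G[1,8]
Im: z[1]−=0.0186, z[2]+=0.0186
solve → V1=-0.1771, V2=2.826, V3=-0.1320, V4=0.000, V5=-0.1320, V6=-0.1320, V7=0.3404, V8=-0.06646, V9=-0.06438, V10=0.1479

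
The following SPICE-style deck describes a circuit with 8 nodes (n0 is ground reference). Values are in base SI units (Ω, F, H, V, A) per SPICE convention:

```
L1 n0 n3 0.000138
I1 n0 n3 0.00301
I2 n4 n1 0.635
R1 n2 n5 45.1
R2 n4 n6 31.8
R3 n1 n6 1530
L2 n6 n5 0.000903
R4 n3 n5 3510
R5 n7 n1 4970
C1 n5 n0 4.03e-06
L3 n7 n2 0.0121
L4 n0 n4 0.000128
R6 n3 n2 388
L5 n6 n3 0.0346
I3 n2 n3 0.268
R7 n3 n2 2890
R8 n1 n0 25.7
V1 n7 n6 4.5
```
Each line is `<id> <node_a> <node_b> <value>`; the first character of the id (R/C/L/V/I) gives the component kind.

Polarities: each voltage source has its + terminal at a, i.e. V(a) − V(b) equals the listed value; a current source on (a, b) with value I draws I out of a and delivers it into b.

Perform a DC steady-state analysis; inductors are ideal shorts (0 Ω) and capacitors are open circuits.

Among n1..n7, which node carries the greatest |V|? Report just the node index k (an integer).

1

MNA unknowns: 7 node voltages V₁..V_7 plus 6 source currents (L1, L2, L3, L4, L5, V1)
L1: row V0−V3=0, i_L1 at 0,3
I1: z[0]−=0.00301, z[3]+=0.00301
I2: z[4]−=0.635, z[1]+=0.635
R1: Y=0.02217 on G[2,5]
R2: Y=0.03145 on G[4,6]
R3: Y=0.0006536 on G[1,6]
L2: row V6−V5=0, i_L2 at 6,5
R4: Y=0.0002849 on G[3,5]
R5: Y=0.0002012 on G[7,1]
C1: Y=0.000 on G[5,0]
L3: row V7−V2=0, i_L3 at 7,2
L4: row V0−V4=0, i_L4 at 0,4
R6: Y=0.002577 on G[3,2]
L5: row V6−V3=0, i_L5 at 6,3
I3: z[2]−=0.268, z[3]+=0.268
R7: Y=0.0003460 on G[3,2]
R8: Y=0.03891 on G[1,0]
V1: row V7−V6=4.5, i_V1 at 7,6
solve → V1=15.99, V2=4.500, V3=0.000, V4=0.000, V5=0.000, V6=0.000, V7=4.500
aux → i_L1=-0.01577, i_L2=-0.09978, i_L3=0.3809, i_L4=0.6350, i_L5=-0.2684, i_V1=-0.3786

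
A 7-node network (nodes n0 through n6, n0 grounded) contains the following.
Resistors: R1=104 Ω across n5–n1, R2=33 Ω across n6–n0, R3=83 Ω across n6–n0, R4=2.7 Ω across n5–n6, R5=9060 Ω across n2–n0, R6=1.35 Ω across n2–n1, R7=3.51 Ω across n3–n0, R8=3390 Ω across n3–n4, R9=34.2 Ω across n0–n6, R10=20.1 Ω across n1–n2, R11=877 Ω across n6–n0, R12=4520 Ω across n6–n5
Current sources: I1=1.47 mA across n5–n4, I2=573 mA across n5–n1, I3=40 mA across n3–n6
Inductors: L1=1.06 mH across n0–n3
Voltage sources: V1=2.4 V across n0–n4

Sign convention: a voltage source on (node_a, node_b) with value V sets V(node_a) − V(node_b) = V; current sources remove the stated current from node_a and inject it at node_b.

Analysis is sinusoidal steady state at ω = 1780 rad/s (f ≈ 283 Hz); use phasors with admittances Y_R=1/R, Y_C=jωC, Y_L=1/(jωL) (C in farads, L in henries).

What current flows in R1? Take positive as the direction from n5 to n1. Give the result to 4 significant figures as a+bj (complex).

-0.5665+0.000j A

MNA unknowns: 6 node voltages V₁..V_6 plus 1 source current (V1)
R1: Y=0.009615+0.000j on G[5,1]
R2: Y=0.03030+0.000j on G[6,0]
R3: Y=0.01205+0.000j on G[6,0]
I1: z[5]−=0.00147, z[4]+=0.00147
I2: z[5]−=0.573, z[1]+=0.573
R4: Y=0.3704+0.000j on G[5,6]
R5: Y=0.0001104+0.000j on G[2,0]
R6: Y=0.7407+0.000j on G[2,1]
R7: Y=0.2849+0.000j on G[3,0]
R8: Y=0.0002950+0.000j on G[3,4]
L1: Y=0.000-0.5300j on G[0,3]
R9: Y=0.02924+0.000j on G[0,6]
R10: Y=0.04975+0.000j on G[1,2]
R11: Y=0.001140+0.000j on G[6,0]
I3: z[3]−=0.04, z[6]+=0.04
R12: Y=0.0002212+0.000j on G[6,5]
V1: row V0−V4=2.4, i_V1 at 0,4
solve → V1=59.33+0.000j, V2=59.32+0.000j, V3=-0.03205-0.05956j, V4=-2.400+0.000j, V5=0.4181+0.000j, V6=0.4397+0.000j
aux → i_V1=-0.002169+1.757e-05j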